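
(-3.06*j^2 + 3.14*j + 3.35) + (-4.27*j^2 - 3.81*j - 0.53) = -7.33*j^2 - 0.67*j + 2.82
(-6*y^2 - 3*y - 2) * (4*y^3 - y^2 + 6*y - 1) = -24*y^5 - 6*y^4 - 41*y^3 - 10*y^2 - 9*y + 2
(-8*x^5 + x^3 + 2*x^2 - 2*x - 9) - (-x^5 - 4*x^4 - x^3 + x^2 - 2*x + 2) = -7*x^5 + 4*x^4 + 2*x^3 + x^2 - 11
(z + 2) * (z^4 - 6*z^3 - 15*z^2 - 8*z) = z^5 - 4*z^4 - 27*z^3 - 38*z^2 - 16*z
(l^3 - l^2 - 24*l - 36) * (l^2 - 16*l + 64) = l^5 - 17*l^4 + 56*l^3 + 284*l^2 - 960*l - 2304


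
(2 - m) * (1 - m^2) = m^3 - 2*m^2 - m + 2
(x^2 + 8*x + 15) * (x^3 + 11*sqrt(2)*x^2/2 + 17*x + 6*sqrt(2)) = x^5 + 11*sqrt(2)*x^4/2 + 8*x^4 + 32*x^3 + 44*sqrt(2)*x^3 + 177*sqrt(2)*x^2/2 + 136*x^2 + 48*sqrt(2)*x + 255*x + 90*sqrt(2)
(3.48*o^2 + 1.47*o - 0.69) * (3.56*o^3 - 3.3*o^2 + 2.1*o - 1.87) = 12.3888*o^5 - 6.2508*o^4 + 0.000600000000000378*o^3 - 1.1436*o^2 - 4.1979*o + 1.2903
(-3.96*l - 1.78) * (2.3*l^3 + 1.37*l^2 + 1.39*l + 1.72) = -9.108*l^4 - 9.5192*l^3 - 7.943*l^2 - 9.2854*l - 3.0616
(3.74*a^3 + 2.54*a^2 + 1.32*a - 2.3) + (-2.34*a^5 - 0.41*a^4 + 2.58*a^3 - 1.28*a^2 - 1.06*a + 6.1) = -2.34*a^5 - 0.41*a^4 + 6.32*a^3 + 1.26*a^2 + 0.26*a + 3.8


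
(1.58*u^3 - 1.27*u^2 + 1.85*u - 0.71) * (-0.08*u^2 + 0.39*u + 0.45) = -0.1264*u^5 + 0.7178*u^4 + 0.0677*u^3 + 0.2068*u^2 + 0.5556*u - 0.3195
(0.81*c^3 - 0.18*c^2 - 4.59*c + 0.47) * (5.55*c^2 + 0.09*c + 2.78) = 4.4955*c^5 - 0.9261*c^4 - 23.2389*c^3 + 1.695*c^2 - 12.7179*c + 1.3066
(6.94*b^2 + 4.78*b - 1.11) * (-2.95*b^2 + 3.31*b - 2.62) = -20.473*b^4 + 8.8704*b^3 + 0.913500000000002*b^2 - 16.1977*b + 2.9082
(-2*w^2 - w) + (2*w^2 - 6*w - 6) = -7*w - 6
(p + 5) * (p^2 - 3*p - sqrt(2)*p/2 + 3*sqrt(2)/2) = p^3 - sqrt(2)*p^2/2 + 2*p^2 - 15*p - sqrt(2)*p + 15*sqrt(2)/2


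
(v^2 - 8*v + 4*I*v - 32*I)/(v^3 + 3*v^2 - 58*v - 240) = (v + 4*I)/(v^2 + 11*v + 30)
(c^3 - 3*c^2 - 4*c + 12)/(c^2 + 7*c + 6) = (c^3 - 3*c^2 - 4*c + 12)/(c^2 + 7*c + 6)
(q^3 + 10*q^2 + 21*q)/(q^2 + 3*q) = q + 7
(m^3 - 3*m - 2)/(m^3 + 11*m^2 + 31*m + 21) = (m^2 - m - 2)/(m^2 + 10*m + 21)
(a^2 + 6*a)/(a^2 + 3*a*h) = (a + 6)/(a + 3*h)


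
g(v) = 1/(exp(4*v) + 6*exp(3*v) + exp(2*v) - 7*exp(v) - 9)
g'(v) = (-4*exp(4*v) - 18*exp(3*v) - 2*exp(2*v) + 7*exp(v))/(exp(4*v) + 6*exp(3*v) + exp(2*v) - 7*exp(v) - 9)^2 = (-4*exp(3*v) - 18*exp(2*v) - 2*exp(v) + 7)*exp(v)/(exp(4*v) + 6*exp(3*v) + exp(2*v) - 7*exp(v) - 9)^2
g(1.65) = 0.00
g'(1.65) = -0.00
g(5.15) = 0.00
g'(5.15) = -0.00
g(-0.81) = -0.09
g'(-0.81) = 0.01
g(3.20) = 0.00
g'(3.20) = -0.00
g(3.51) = 0.00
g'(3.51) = -0.00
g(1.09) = 0.00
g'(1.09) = -0.02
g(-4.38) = -0.11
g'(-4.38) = 0.00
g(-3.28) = -0.11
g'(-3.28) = 0.00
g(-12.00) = -0.11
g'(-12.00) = 0.00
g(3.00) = 0.00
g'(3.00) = 0.00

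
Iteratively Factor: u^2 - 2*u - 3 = (u + 1)*(u - 3)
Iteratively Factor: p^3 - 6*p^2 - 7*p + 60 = (p - 4)*(p^2 - 2*p - 15) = (p - 5)*(p - 4)*(p + 3)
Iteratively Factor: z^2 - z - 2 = (z + 1)*(z - 2)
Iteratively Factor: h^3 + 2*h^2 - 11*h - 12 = (h + 1)*(h^2 + h - 12) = (h + 1)*(h + 4)*(h - 3)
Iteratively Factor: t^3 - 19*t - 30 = (t + 2)*(t^2 - 2*t - 15) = (t + 2)*(t + 3)*(t - 5)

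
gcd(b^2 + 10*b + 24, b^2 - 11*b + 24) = 1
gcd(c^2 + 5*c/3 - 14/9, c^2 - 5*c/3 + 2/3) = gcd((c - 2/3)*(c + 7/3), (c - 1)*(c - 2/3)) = c - 2/3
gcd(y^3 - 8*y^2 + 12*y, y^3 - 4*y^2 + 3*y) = y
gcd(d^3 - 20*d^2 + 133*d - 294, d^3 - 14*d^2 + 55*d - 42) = d^2 - 13*d + 42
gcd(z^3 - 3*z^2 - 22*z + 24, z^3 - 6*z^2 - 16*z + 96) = z^2 - 2*z - 24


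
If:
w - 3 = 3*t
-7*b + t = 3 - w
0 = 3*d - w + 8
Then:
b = 4*w/21 - 4/7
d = w/3 - 8/3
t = w/3 - 1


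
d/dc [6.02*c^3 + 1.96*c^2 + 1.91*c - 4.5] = 18.06*c^2 + 3.92*c + 1.91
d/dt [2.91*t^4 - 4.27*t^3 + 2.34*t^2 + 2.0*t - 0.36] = 11.64*t^3 - 12.81*t^2 + 4.68*t + 2.0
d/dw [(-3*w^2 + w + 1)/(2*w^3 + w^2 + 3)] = (-2*w*(3*w + 1)*(-3*w^2 + w + 1) + (1 - 6*w)*(2*w^3 + w^2 + 3))/(2*w^3 + w^2 + 3)^2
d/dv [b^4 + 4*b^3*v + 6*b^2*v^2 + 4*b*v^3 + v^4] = 4*b^3 + 12*b^2*v + 12*b*v^2 + 4*v^3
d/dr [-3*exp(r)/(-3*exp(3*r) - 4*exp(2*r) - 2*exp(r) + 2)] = (-18*exp(3*r) - 12*exp(2*r) - 6)*exp(r)/(9*exp(6*r) + 24*exp(5*r) + 28*exp(4*r) + 4*exp(3*r) - 12*exp(2*r) - 8*exp(r) + 4)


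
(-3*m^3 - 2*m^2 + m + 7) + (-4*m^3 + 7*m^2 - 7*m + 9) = -7*m^3 + 5*m^2 - 6*m + 16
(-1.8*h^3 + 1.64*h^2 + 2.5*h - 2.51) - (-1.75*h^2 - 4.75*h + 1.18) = -1.8*h^3 + 3.39*h^2 + 7.25*h - 3.69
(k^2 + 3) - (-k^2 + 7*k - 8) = 2*k^2 - 7*k + 11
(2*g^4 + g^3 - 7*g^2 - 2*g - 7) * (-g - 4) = -2*g^5 - 9*g^4 + 3*g^3 + 30*g^2 + 15*g + 28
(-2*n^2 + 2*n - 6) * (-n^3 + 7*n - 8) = 2*n^5 - 2*n^4 - 8*n^3 + 30*n^2 - 58*n + 48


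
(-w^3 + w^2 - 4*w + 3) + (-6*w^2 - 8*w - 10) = -w^3 - 5*w^2 - 12*w - 7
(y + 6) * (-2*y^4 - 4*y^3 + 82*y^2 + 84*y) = -2*y^5 - 16*y^4 + 58*y^3 + 576*y^2 + 504*y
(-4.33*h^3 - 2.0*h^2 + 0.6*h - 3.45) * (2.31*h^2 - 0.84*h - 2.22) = -10.0023*h^5 - 0.9828*h^4 + 12.6786*h^3 - 4.0335*h^2 + 1.566*h + 7.659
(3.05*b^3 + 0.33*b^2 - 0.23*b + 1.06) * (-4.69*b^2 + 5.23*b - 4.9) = -14.3045*b^5 + 14.4038*b^4 - 12.1404*b^3 - 7.7913*b^2 + 6.6708*b - 5.194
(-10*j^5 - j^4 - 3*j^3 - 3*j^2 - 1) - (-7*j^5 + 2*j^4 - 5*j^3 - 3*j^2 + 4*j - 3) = -3*j^5 - 3*j^4 + 2*j^3 - 4*j + 2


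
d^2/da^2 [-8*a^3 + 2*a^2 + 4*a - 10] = 4 - 48*a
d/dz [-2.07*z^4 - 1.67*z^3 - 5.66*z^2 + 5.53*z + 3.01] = -8.28*z^3 - 5.01*z^2 - 11.32*z + 5.53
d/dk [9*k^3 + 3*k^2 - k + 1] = 27*k^2 + 6*k - 1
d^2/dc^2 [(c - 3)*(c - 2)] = 2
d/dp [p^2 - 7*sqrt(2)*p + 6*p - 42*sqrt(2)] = 2*p - 7*sqrt(2) + 6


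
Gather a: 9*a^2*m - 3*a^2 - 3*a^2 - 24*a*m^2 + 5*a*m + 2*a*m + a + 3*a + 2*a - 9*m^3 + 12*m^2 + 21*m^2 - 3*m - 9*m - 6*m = a^2*(9*m - 6) + a*(-24*m^2 + 7*m + 6) - 9*m^3 + 33*m^2 - 18*m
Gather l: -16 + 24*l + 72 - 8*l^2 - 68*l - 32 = -8*l^2 - 44*l + 24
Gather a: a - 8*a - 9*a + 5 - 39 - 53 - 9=-16*a - 96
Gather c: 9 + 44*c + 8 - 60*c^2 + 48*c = -60*c^2 + 92*c + 17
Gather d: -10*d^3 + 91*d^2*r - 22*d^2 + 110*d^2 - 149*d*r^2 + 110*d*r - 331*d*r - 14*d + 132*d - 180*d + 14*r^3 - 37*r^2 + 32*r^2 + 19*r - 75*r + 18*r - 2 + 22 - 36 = -10*d^3 + d^2*(91*r + 88) + d*(-149*r^2 - 221*r - 62) + 14*r^3 - 5*r^2 - 38*r - 16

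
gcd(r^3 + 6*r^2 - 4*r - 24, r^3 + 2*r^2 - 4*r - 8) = r^2 - 4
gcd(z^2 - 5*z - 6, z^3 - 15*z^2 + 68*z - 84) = z - 6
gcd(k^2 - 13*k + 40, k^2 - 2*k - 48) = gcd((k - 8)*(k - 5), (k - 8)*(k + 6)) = k - 8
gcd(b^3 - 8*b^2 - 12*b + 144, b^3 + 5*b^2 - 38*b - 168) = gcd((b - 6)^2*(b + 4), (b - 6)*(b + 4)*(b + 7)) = b^2 - 2*b - 24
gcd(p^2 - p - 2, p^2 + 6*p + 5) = p + 1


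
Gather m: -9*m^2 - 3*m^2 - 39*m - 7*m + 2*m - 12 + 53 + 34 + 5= -12*m^2 - 44*m + 80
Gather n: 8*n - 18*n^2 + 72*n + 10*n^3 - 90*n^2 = 10*n^3 - 108*n^2 + 80*n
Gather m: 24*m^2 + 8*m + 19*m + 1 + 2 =24*m^2 + 27*m + 3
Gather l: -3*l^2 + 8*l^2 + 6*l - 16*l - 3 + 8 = 5*l^2 - 10*l + 5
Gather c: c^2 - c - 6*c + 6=c^2 - 7*c + 6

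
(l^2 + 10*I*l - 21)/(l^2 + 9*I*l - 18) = (l + 7*I)/(l + 6*I)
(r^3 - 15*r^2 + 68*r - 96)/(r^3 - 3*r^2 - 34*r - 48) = (r^2 - 7*r + 12)/(r^2 + 5*r + 6)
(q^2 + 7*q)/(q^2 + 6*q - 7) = q/(q - 1)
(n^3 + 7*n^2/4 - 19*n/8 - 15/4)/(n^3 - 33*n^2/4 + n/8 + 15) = (n + 2)/(n - 8)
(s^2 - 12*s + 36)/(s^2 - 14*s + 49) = (s^2 - 12*s + 36)/(s^2 - 14*s + 49)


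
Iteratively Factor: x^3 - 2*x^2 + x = (x - 1)*(x^2 - x) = (x - 1)^2*(x)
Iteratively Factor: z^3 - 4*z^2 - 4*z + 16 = (z - 4)*(z^2 - 4) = (z - 4)*(z + 2)*(z - 2)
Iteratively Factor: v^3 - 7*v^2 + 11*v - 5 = (v - 5)*(v^2 - 2*v + 1) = (v - 5)*(v - 1)*(v - 1)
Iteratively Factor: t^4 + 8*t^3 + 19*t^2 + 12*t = (t)*(t^3 + 8*t^2 + 19*t + 12) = t*(t + 4)*(t^2 + 4*t + 3) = t*(t + 3)*(t + 4)*(t + 1)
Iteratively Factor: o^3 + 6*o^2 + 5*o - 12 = (o + 4)*(o^2 + 2*o - 3) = (o - 1)*(o + 4)*(o + 3)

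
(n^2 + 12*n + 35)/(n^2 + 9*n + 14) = (n + 5)/(n + 2)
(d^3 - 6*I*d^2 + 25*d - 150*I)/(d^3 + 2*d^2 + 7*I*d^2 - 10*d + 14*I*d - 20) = (d^2 - 11*I*d - 30)/(d^2 + 2*d*(1 + I) + 4*I)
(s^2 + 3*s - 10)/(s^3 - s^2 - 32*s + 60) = (s + 5)/(s^2 + s - 30)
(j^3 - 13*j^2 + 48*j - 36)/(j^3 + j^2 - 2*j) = (j^2 - 12*j + 36)/(j*(j + 2))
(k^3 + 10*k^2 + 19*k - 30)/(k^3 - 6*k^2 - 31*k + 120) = (k^2 + 5*k - 6)/(k^2 - 11*k + 24)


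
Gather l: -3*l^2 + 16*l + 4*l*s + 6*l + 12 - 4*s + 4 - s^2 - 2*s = -3*l^2 + l*(4*s + 22) - s^2 - 6*s + 16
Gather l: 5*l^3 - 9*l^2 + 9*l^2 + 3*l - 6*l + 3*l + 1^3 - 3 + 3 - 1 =5*l^3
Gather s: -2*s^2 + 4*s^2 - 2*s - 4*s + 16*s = 2*s^2 + 10*s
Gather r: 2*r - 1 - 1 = 2*r - 2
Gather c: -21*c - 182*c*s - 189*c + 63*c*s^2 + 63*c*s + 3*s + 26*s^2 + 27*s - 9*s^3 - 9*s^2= c*(63*s^2 - 119*s - 210) - 9*s^3 + 17*s^2 + 30*s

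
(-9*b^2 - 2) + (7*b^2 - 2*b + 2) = -2*b^2 - 2*b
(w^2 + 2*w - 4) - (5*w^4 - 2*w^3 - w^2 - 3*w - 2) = -5*w^4 + 2*w^3 + 2*w^2 + 5*w - 2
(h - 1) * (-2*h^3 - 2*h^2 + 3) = -2*h^4 + 2*h^2 + 3*h - 3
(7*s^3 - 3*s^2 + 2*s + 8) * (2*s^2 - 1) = 14*s^5 - 6*s^4 - 3*s^3 + 19*s^2 - 2*s - 8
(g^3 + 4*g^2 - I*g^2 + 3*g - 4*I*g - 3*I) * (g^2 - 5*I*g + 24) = g^5 + 4*g^4 - 6*I*g^4 + 22*g^3 - 24*I*g^3 + 76*g^2 - 42*I*g^2 + 57*g - 96*I*g - 72*I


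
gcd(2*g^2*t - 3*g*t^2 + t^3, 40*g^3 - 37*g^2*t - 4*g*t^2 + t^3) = -g + t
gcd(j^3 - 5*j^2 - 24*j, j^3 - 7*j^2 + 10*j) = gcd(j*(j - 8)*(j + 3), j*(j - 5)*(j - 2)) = j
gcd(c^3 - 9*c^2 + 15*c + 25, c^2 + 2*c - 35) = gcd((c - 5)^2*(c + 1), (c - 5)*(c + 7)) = c - 5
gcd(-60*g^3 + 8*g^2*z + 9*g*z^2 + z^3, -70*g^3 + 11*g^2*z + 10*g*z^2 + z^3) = -10*g^2 + 3*g*z + z^2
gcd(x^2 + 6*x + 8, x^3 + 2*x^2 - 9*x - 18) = x + 2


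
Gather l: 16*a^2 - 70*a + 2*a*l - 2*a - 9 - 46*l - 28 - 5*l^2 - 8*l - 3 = 16*a^2 - 72*a - 5*l^2 + l*(2*a - 54) - 40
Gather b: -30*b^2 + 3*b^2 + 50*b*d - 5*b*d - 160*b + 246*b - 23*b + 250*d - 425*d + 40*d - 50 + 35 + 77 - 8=-27*b^2 + b*(45*d + 63) - 135*d + 54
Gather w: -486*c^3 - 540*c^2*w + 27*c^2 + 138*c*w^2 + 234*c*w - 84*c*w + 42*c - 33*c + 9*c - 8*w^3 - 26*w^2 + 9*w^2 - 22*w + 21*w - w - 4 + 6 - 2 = -486*c^3 + 27*c^2 + 18*c - 8*w^3 + w^2*(138*c - 17) + w*(-540*c^2 + 150*c - 2)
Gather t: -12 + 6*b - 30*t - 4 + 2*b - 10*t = 8*b - 40*t - 16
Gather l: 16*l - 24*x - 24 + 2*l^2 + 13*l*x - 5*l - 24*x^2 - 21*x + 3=2*l^2 + l*(13*x + 11) - 24*x^2 - 45*x - 21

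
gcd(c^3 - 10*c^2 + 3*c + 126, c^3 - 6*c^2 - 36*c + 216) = c - 6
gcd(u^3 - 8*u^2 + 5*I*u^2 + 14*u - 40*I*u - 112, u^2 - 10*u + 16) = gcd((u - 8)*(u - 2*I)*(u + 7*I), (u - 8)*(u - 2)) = u - 8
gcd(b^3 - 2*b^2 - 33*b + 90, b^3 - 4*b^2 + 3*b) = b - 3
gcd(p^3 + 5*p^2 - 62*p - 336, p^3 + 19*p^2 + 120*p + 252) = p^2 + 13*p + 42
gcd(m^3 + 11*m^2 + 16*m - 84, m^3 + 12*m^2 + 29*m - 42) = m^2 + 13*m + 42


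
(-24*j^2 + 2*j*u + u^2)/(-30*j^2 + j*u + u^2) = (-4*j + u)/(-5*j + u)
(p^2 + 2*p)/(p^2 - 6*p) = (p + 2)/(p - 6)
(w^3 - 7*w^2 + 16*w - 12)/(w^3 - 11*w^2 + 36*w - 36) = (w - 2)/(w - 6)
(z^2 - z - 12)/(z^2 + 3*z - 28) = (z + 3)/(z + 7)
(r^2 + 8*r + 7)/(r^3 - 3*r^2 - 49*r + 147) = (r + 1)/(r^2 - 10*r + 21)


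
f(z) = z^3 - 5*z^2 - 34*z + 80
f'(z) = 3*z^2 - 10*z - 34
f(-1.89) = 119.65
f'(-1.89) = -4.38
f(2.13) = -5.44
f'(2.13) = -41.69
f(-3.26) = 103.06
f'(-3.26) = 30.48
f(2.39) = -16.17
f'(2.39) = -40.76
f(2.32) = -13.30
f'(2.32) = -41.05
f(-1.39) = 114.91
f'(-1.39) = -14.30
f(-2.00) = 120.00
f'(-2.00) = -2.00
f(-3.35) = 100.19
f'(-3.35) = 33.17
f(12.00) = 680.00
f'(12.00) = 278.00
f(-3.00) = 110.00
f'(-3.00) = 23.00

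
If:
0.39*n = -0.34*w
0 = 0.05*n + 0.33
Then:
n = -6.60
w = 7.57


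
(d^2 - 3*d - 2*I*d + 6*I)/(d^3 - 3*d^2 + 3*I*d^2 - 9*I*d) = (d - 2*I)/(d*(d + 3*I))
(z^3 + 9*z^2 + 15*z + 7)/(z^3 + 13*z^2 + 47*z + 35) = (z + 1)/(z + 5)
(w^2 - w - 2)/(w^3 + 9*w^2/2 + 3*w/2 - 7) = 2*(w^2 - w - 2)/(2*w^3 + 9*w^2 + 3*w - 14)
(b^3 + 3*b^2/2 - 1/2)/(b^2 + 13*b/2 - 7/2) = (b^2 + 2*b + 1)/(b + 7)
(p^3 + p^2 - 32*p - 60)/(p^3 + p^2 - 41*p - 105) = (p^2 - 4*p - 12)/(p^2 - 4*p - 21)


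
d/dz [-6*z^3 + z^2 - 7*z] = -18*z^2 + 2*z - 7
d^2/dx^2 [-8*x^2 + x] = -16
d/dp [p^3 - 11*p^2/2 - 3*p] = 3*p^2 - 11*p - 3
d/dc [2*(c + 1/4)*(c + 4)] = 4*c + 17/2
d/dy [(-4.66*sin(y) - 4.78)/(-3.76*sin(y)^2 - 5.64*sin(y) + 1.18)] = (-35.9456*sin(y) + 8.7608*cos(2*y) - 41.2188)*cos(y)/(3.76*sin(y)^2 + 5.64*sin(y) - 1.18)^2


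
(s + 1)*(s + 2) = s^2 + 3*s + 2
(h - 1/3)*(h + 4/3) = h^2 + h - 4/9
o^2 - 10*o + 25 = (o - 5)^2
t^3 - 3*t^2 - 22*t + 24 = (t - 6)*(t - 1)*(t + 4)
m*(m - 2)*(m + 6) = m^3 + 4*m^2 - 12*m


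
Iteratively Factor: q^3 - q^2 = (q)*(q^2 - q) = q*(q - 1)*(q)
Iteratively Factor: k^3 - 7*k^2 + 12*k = (k - 3)*(k^2 - 4*k) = (k - 4)*(k - 3)*(k)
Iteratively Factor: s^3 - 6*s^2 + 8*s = (s)*(s^2 - 6*s + 8) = s*(s - 4)*(s - 2)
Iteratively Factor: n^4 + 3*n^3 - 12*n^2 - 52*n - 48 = (n + 3)*(n^3 - 12*n - 16) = (n + 2)*(n + 3)*(n^2 - 2*n - 8) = (n + 2)^2*(n + 3)*(n - 4)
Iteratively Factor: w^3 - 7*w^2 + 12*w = (w - 4)*(w^2 - 3*w) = w*(w - 4)*(w - 3)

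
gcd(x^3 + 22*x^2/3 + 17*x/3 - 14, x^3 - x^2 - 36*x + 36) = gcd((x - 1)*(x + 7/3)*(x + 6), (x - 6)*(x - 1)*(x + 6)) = x^2 + 5*x - 6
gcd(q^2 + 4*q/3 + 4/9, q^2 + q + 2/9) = q + 2/3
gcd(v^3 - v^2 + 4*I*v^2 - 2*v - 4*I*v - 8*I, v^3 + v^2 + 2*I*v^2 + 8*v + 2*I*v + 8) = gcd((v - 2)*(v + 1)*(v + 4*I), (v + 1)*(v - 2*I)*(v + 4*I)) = v^2 + v*(1 + 4*I) + 4*I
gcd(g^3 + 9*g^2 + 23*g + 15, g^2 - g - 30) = g + 5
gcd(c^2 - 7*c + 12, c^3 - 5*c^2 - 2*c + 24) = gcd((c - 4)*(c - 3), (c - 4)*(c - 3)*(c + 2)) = c^2 - 7*c + 12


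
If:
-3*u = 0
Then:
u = 0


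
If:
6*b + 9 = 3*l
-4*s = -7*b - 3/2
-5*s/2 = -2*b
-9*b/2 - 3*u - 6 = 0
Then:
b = -15/38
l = 42/19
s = -6/19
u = -107/76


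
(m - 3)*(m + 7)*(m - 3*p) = m^3 - 3*m^2*p + 4*m^2 - 12*m*p - 21*m + 63*p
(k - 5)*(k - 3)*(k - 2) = k^3 - 10*k^2 + 31*k - 30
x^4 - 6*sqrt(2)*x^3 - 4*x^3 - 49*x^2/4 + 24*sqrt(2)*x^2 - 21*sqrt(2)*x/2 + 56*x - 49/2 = (x - 7/2)*(x - 1/2)*(x - 7*sqrt(2))*(x + sqrt(2))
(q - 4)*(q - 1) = q^2 - 5*q + 4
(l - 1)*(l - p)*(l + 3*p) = l^3 + 2*l^2*p - l^2 - 3*l*p^2 - 2*l*p + 3*p^2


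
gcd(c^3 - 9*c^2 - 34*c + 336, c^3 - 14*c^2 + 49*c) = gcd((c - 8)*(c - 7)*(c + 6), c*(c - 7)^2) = c - 7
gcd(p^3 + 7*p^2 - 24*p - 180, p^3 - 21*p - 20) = p - 5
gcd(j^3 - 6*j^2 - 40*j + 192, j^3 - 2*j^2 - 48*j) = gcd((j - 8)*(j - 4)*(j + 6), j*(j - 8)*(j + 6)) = j^2 - 2*j - 48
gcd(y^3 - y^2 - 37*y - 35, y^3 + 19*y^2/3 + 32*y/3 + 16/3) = y + 1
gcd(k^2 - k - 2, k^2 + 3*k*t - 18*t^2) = 1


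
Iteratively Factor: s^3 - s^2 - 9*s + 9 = (s + 3)*(s^2 - 4*s + 3) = (s - 3)*(s + 3)*(s - 1)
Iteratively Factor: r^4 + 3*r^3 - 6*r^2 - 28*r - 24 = (r + 2)*(r^3 + r^2 - 8*r - 12) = (r - 3)*(r + 2)*(r^2 + 4*r + 4) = (r - 3)*(r + 2)^2*(r + 2)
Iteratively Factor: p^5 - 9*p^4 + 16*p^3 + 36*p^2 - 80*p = (p - 4)*(p^4 - 5*p^3 - 4*p^2 + 20*p) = (p - 5)*(p - 4)*(p^3 - 4*p) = (p - 5)*(p - 4)*(p + 2)*(p^2 - 2*p) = (p - 5)*(p - 4)*(p - 2)*(p + 2)*(p)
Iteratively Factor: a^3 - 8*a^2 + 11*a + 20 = (a + 1)*(a^2 - 9*a + 20) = (a - 4)*(a + 1)*(a - 5)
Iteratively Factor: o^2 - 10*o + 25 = (o - 5)*(o - 5)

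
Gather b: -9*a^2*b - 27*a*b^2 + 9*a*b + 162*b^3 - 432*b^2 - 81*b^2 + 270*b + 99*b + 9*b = 162*b^3 + b^2*(-27*a - 513) + b*(-9*a^2 + 9*a + 378)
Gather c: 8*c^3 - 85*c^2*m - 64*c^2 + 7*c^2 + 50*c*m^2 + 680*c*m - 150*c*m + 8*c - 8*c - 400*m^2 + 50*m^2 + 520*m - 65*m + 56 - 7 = 8*c^3 + c^2*(-85*m - 57) + c*(50*m^2 + 530*m) - 350*m^2 + 455*m + 49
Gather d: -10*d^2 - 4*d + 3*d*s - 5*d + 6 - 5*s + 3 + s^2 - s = -10*d^2 + d*(3*s - 9) + s^2 - 6*s + 9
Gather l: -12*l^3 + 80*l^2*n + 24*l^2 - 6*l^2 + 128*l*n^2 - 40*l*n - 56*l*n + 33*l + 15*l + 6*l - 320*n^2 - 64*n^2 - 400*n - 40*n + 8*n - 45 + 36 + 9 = -12*l^3 + l^2*(80*n + 18) + l*(128*n^2 - 96*n + 54) - 384*n^2 - 432*n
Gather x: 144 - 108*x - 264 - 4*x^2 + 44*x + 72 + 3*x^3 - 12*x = 3*x^3 - 4*x^2 - 76*x - 48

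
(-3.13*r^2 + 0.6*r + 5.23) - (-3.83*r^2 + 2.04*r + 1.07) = 0.7*r^2 - 1.44*r + 4.16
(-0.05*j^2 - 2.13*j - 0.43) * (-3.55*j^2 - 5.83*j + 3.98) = 0.1775*j^4 + 7.853*j^3 + 13.7454*j^2 - 5.9705*j - 1.7114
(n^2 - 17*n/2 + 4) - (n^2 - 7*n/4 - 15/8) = 47/8 - 27*n/4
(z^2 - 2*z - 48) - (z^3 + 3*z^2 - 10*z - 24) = -z^3 - 2*z^2 + 8*z - 24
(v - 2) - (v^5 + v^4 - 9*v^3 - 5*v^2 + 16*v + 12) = -v^5 - v^4 + 9*v^3 + 5*v^2 - 15*v - 14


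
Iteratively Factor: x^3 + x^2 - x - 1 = (x + 1)*(x^2 - 1) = (x - 1)*(x + 1)*(x + 1)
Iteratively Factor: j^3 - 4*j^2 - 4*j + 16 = (j - 2)*(j^2 - 2*j - 8) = (j - 2)*(j + 2)*(j - 4)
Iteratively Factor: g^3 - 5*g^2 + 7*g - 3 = (g - 3)*(g^2 - 2*g + 1) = (g - 3)*(g - 1)*(g - 1)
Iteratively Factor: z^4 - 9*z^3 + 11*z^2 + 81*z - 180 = (z - 5)*(z^3 - 4*z^2 - 9*z + 36) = (z - 5)*(z + 3)*(z^2 - 7*z + 12) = (z - 5)*(z - 4)*(z + 3)*(z - 3)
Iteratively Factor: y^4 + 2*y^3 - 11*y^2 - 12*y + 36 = (y + 3)*(y^3 - y^2 - 8*y + 12) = (y - 2)*(y + 3)*(y^2 + y - 6) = (y - 2)*(y + 3)^2*(y - 2)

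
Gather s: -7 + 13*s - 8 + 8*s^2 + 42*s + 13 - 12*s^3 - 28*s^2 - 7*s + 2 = -12*s^3 - 20*s^2 + 48*s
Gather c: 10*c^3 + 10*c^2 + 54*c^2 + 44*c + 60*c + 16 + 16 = 10*c^3 + 64*c^2 + 104*c + 32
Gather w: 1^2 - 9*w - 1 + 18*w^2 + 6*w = 18*w^2 - 3*w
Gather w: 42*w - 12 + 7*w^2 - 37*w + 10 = 7*w^2 + 5*w - 2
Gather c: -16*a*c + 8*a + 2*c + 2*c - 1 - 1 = 8*a + c*(4 - 16*a) - 2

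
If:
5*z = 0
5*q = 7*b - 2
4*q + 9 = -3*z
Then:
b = -37/28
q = -9/4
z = 0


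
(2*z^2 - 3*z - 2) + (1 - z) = 2*z^2 - 4*z - 1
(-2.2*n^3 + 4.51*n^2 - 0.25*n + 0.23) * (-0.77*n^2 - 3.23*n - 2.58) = 1.694*n^5 + 3.6333*n^4 - 8.6988*n^3 - 11.0054*n^2 - 0.0979*n - 0.5934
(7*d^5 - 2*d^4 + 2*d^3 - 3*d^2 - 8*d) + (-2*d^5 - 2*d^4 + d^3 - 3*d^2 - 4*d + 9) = 5*d^5 - 4*d^4 + 3*d^3 - 6*d^2 - 12*d + 9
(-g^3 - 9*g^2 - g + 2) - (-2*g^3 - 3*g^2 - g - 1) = g^3 - 6*g^2 + 3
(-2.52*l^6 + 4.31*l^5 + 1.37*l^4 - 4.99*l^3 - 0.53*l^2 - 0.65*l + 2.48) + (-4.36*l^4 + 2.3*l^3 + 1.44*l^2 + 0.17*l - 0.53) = -2.52*l^6 + 4.31*l^5 - 2.99*l^4 - 2.69*l^3 + 0.91*l^2 - 0.48*l + 1.95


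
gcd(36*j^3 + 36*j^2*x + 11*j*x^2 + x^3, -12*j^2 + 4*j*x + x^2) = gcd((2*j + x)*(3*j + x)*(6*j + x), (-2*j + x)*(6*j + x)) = 6*j + x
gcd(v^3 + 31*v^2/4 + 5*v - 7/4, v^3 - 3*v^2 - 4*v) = v + 1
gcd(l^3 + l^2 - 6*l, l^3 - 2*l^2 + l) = l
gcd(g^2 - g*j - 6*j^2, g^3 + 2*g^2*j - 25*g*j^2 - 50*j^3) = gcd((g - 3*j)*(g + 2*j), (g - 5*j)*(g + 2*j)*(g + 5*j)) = g + 2*j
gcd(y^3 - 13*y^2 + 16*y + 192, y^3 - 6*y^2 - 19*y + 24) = y^2 - 5*y - 24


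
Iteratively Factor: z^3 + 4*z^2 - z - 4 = (z + 4)*(z^2 - 1) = (z - 1)*(z + 4)*(z + 1)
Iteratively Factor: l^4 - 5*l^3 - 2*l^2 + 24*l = (l - 3)*(l^3 - 2*l^2 - 8*l) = (l - 3)*(l + 2)*(l^2 - 4*l) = l*(l - 3)*(l + 2)*(l - 4)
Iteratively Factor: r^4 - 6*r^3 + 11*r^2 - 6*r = (r - 3)*(r^3 - 3*r^2 + 2*r) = (r - 3)*(r - 1)*(r^2 - 2*r) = (r - 3)*(r - 2)*(r - 1)*(r)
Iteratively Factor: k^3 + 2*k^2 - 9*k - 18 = (k - 3)*(k^2 + 5*k + 6) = (k - 3)*(k + 3)*(k + 2)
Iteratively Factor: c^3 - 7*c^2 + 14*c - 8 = (c - 4)*(c^2 - 3*c + 2) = (c - 4)*(c - 1)*(c - 2)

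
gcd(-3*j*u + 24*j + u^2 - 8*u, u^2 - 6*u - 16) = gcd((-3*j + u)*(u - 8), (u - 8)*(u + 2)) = u - 8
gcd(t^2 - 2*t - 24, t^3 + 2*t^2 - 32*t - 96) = t^2 - 2*t - 24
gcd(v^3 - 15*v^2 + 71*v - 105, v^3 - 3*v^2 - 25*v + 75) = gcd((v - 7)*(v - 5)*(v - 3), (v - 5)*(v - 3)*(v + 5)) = v^2 - 8*v + 15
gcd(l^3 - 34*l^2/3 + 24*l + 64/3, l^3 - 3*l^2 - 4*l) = l - 4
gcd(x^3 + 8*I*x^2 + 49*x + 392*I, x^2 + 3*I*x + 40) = x + 8*I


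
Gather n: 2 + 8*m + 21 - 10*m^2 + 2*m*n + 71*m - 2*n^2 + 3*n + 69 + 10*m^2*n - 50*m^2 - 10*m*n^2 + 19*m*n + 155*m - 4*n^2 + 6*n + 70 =-60*m^2 + 234*m + n^2*(-10*m - 6) + n*(10*m^2 + 21*m + 9) + 162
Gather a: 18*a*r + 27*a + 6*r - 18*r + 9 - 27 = a*(18*r + 27) - 12*r - 18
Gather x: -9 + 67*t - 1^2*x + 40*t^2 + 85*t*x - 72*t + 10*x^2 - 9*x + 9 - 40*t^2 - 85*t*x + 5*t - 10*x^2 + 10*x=0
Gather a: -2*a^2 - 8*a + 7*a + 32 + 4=-2*a^2 - a + 36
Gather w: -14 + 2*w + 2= 2*w - 12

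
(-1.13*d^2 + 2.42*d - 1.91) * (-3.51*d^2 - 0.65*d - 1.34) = 3.9663*d^4 - 7.7597*d^3 + 6.6453*d^2 - 2.0013*d + 2.5594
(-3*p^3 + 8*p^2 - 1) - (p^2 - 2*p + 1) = -3*p^3 + 7*p^2 + 2*p - 2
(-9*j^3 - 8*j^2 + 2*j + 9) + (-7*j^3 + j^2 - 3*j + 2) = -16*j^3 - 7*j^2 - j + 11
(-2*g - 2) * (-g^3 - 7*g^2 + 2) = 2*g^4 + 16*g^3 + 14*g^2 - 4*g - 4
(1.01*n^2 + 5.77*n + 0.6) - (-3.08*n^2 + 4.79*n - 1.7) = 4.09*n^2 + 0.98*n + 2.3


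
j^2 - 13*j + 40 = (j - 8)*(j - 5)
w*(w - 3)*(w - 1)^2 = w^4 - 5*w^3 + 7*w^2 - 3*w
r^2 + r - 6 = (r - 2)*(r + 3)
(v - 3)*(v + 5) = v^2 + 2*v - 15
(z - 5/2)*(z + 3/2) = z^2 - z - 15/4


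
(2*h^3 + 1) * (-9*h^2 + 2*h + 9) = -18*h^5 + 4*h^4 + 18*h^3 - 9*h^2 + 2*h + 9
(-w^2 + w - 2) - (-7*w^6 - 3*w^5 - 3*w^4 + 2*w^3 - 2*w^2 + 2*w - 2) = 7*w^6 + 3*w^5 + 3*w^4 - 2*w^3 + w^2 - w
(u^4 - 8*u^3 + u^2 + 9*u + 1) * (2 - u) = -u^5 + 10*u^4 - 17*u^3 - 7*u^2 + 17*u + 2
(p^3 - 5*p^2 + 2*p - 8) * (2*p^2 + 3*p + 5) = 2*p^5 - 7*p^4 - 6*p^3 - 35*p^2 - 14*p - 40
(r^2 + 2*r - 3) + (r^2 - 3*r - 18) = 2*r^2 - r - 21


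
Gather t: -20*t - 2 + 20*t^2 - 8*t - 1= 20*t^2 - 28*t - 3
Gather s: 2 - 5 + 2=-1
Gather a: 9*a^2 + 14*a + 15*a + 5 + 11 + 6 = 9*a^2 + 29*a + 22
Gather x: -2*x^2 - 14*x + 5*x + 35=-2*x^2 - 9*x + 35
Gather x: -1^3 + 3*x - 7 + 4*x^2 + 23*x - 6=4*x^2 + 26*x - 14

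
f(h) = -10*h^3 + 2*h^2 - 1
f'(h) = -30*h^2 + 4*h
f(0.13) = -0.99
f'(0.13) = 0.01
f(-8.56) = 6417.77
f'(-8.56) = -2232.45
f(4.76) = -1034.19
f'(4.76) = -660.69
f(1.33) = -20.99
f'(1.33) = -47.75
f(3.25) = -323.16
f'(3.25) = -303.88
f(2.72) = -187.44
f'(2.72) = -211.07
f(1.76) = -49.32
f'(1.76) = -85.89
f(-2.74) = 219.72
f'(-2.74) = -236.19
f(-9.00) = 7451.00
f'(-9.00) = -2466.00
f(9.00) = -7129.00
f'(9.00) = -2394.00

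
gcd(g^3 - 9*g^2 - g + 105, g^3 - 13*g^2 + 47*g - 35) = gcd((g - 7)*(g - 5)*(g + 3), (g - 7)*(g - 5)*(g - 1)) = g^2 - 12*g + 35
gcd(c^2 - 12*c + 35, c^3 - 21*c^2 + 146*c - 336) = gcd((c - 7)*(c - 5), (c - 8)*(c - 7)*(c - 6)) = c - 7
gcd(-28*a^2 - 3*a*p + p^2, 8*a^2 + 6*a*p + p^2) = 4*a + p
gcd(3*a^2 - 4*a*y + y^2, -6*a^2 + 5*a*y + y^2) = -a + y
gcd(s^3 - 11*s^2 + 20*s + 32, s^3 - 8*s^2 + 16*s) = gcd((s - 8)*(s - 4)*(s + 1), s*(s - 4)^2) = s - 4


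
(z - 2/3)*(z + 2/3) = z^2 - 4/9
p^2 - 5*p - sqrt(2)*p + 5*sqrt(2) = (p - 5)*(p - sqrt(2))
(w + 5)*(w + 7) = w^2 + 12*w + 35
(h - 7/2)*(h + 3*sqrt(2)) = h^2 - 7*h/2 + 3*sqrt(2)*h - 21*sqrt(2)/2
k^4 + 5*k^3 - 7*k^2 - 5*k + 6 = (k - 1)^2*(k + 1)*(k + 6)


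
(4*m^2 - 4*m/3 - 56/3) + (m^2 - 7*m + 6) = 5*m^2 - 25*m/3 - 38/3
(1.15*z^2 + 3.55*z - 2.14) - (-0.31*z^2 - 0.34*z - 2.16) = 1.46*z^2 + 3.89*z + 0.02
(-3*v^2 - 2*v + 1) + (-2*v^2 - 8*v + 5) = -5*v^2 - 10*v + 6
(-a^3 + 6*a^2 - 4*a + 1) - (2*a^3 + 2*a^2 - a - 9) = -3*a^3 + 4*a^2 - 3*a + 10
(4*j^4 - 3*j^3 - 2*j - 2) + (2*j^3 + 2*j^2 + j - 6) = 4*j^4 - j^3 + 2*j^2 - j - 8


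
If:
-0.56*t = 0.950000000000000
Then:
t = -1.70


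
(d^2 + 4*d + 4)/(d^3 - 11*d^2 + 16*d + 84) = (d + 2)/(d^2 - 13*d + 42)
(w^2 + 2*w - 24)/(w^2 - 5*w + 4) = (w + 6)/(w - 1)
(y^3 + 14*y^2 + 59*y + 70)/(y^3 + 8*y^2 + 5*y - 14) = (y + 5)/(y - 1)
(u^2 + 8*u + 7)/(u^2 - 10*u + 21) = (u^2 + 8*u + 7)/(u^2 - 10*u + 21)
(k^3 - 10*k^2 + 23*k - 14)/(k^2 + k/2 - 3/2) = 2*(k^2 - 9*k + 14)/(2*k + 3)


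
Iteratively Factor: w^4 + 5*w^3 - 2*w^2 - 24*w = (w + 4)*(w^3 + w^2 - 6*w) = (w + 3)*(w + 4)*(w^2 - 2*w) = w*(w + 3)*(w + 4)*(w - 2)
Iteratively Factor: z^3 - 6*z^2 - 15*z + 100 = (z + 4)*(z^2 - 10*z + 25) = (z - 5)*(z + 4)*(z - 5)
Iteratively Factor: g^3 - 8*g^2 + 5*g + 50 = (g - 5)*(g^2 - 3*g - 10) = (g - 5)^2*(g + 2)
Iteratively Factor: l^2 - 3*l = (l - 3)*(l)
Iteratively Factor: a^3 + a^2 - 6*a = (a + 3)*(a^2 - 2*a) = a*(a + 3)*(a - 2)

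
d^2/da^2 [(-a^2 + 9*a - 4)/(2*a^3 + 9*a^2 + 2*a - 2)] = 2*(-4*a^6 + 108*a^5 + 402*a^4 + 107*a^3 - 858*a^2 + 222*a - 56)/(8*a^9 + 108*a^8 + 510*a^7 + 921*a^6 + 294*a^5 - 426*a^4 - 184*a^3 + 84*a^2 + 24*a - 8)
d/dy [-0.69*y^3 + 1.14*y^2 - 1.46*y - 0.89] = -2.07*y^2 + 2.28*y - 1.46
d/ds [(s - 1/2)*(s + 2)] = 2*s + 3/2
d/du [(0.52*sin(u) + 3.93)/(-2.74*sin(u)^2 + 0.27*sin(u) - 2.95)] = (1.4248*sin(u)^2 + 21.5364*sin(u) - 2.5951)*cos(u)/(7.5076*sin(u)^4 - 1.4796*sin(u)^3 + 16.2389*sin(u)^2 - 1.593*sin(u) + 8.7025)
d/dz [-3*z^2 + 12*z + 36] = 12 - 6*z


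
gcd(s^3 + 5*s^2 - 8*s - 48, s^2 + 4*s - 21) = s - 3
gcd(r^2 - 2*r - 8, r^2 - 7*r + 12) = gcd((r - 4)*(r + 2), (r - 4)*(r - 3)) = r - 4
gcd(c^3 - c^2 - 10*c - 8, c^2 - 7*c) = 1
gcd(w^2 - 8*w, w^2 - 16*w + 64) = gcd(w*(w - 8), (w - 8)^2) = w - 8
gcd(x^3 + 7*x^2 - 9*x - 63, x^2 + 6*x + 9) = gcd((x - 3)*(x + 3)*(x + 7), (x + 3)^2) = x + 3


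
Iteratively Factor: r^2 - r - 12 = (r + 3)*(r - 4)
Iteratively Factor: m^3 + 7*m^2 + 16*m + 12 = (m + 2)*(m^2 + 5*m + 6) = (m + 2)*(m + 3)*(m + 2)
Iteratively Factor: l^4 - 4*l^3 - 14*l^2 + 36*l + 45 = (l + 1)*(l^3 - 5*l^2 - 9*l + 45) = (l - 5)*(l + 1)*(l^2 - 9) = (l - 5)*(l + 1)*(l + 3)*(l - 3)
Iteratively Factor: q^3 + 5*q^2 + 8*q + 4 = (q + 2)*(q^2 + 3*q + 2) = (q + 1)*(q + 2)*(q + 2)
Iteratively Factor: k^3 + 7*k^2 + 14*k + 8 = (k + 1)*(k^2 + 6*k + 8) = (k + 1)*(k + 2)*(k + 4)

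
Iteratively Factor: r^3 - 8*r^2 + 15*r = (r - 3)*(r^2 - 5*r) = r*(r - 3)*(r - 5)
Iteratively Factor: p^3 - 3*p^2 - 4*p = (p)*(p^2 - 3*p - 4) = p*(p + 1)*(p - 4)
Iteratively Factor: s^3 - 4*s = (s - 2)*(s^2 + 2*s) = (s - 2)*(s + 2)*(s)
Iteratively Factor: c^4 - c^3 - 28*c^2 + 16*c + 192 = (c + 4)*(c^3 - 5*c^2 - 8*c + 48) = (c - 4)*(c + 4)*(c^2 - c - 12) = (c - 4)^2*(c + 4)*(c + 3)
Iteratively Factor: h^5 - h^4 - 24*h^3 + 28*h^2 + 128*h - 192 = (h - 2)*(h^4 + h^3 - 22*h^2 - 16*h + 96) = (h - 2)*(h + 4)*(h^3 - 3*h^2 - 10*h + 24) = (h - 4)*(h - 2)*(h + 4)*(h^2 + h - 6) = (h - 4)*(h - 2)*(h + 3)*(h + 4)*(h - 2)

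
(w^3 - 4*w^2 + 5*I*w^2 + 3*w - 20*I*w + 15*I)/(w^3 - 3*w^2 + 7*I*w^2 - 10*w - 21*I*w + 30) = (w - 1)/(w + 2*I)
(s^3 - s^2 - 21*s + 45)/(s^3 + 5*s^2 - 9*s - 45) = (s - 3)/(s + 3)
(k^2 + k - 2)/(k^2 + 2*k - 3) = (k + 2)/(k + 3)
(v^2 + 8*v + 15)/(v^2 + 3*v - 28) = (v^2 + 8*v + 15)/(v^2 + 3*v - 28)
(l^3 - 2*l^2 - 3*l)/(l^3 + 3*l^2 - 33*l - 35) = l*(l - 3)/(l^2 + 2*l - 35)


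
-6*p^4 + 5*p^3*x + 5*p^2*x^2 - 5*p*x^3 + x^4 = (-3*p + x)*(-2*p + x)*(-p + x)*(p + x)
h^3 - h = h*(h - 1)*(h + 1)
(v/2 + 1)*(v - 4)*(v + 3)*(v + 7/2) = v^4/2 + 9*v^3/4 - 21*v^2/4 - 73*v/2 - 42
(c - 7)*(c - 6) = c^2 - 13*c + 42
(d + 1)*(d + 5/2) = d^2 + 7*d/2 + 5/2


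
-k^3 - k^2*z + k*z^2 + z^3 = (-k + z)*(k + z)^2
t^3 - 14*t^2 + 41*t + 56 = (t - 8)*(t - 7)*(t + 1)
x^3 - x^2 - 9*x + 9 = (x - 3)*(x - 1)*(x + 3)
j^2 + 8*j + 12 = (j + 2)*(j + 6)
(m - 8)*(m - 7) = m^2 - 15*m + 56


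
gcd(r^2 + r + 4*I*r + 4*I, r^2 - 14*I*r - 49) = 1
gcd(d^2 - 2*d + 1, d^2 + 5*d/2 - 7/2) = d - 1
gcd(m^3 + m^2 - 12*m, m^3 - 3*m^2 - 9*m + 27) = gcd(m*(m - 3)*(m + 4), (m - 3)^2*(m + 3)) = m - 3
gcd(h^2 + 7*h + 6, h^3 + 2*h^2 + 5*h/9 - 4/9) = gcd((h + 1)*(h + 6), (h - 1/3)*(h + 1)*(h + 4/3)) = h + 1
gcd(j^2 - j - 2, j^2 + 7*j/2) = 1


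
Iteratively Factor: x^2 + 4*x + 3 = (x + 3)*(x + 1)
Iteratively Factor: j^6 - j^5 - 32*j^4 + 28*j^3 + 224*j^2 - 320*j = (j - 5)*(j^5 + 4*j^4 - 12*j^3 - 32*j^2 + 64*j) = j*(j - 5)*(j^4 + 4*j^3 - 12*j^2 - 32*j + 64) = j*(j - 5)*(j - 2)*(j^3 + 6*j^2 - 32) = j*(j - 5)*(j - 2)*(j + 4)*(j^2 + 2*j - 8) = j*(j - 5)*(j - 2)^2*(j + 4)*(j + 4)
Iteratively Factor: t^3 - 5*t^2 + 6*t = (t)*(t^2 - 5*t + 6) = t*(t - 2)*(t - 3)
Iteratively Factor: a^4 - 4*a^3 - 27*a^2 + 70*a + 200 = (a - 5)*(a^3 + a^2 - 22*a - 40) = (a - 5)*(a + 2)*(a^2 - a - 20) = (a - 5)^2*(a + 2)*(a + 4)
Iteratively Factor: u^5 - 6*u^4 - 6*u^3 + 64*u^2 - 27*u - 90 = (u - 5)*(u^4 - u^3 - 11*u^2 + 9*u + 18) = (u - 5)*(u + 1)*(u^3 - 2*u^2 - 9*u + 18) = (u - 5)*(u - 2)*(u + 1)*(u^2 - 9) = (u - 5)*(u - 3)*(u - 2)*(u + 1)*(u + 3)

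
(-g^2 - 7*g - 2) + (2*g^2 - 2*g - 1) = g^2 - 9*g - 3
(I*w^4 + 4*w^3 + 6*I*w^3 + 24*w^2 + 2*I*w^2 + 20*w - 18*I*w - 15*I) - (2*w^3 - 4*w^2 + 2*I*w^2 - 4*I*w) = I*w^4 + 2*w^3 + 6*I*w^3 + 28*w^2 + 20*w - 14*I*w - 15*I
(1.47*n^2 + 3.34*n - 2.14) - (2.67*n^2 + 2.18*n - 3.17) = -1.2*n^2 + 1.16*n + 1.03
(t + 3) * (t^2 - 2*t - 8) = t^3 + t^2 - 14*t - 24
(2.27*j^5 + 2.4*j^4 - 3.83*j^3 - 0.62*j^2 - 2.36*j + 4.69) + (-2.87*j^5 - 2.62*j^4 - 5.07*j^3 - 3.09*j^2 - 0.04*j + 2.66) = -0.6*j^5 - 0.22*j^4 - 8.9*j^3 - 3.71*j^2 - 2.4*j + 7.35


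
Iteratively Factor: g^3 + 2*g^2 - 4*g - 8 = (g + 2)*(g^2 - 4) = (g - 2)*(g + 2)*(g + 2)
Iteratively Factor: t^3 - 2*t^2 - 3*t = (t)*(t^2 - 2*t - 3) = t*(t - 3)*(t + 1)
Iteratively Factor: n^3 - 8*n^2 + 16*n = (n - 4)*(n^2 - 4*n) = n*(n - 4)*(n - 4)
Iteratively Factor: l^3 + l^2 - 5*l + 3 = (l - 1)*(l^2 + 2*l - 3) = (l - 1)^2*(l + 3)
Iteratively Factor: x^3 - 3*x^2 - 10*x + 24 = (x - 4)*(x^2 + x - 6) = (x - 4)*(x + 3)*(x - 2)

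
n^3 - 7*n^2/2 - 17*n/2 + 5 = (n - 5)*(n - 1/2)*(n + 2)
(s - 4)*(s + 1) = s^2 - 3*s - 4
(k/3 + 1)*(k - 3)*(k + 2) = k^3/3 + 2*k^2/3 - 3*k - 6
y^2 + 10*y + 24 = (y + 4)*(y + 6)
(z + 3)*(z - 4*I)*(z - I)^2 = z^4 + 3*z^3 - 6*I*z^3 - 9*z^2 - 18*I*z^2 - 27*z + 4*I*z + 12*I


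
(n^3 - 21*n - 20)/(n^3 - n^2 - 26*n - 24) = (n - 5)/(n - 6)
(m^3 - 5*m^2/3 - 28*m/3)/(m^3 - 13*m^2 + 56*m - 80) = m*(3*m + 7)/(3*(m^2 - 9*m + 20))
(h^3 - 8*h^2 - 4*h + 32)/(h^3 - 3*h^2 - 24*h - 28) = (h^2 - 10*h + 16)/(h^2 - 5*h - 14)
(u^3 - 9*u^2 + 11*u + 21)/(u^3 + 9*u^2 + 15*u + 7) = (u^2 - 10*u + 21)/(u^2 + 8*u + 7)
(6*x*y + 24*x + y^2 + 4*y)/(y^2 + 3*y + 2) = (6*x*y + 24*x + y^2 + 4*y)/(y^2 + 3*y + 2)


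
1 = 1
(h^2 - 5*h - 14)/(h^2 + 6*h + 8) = (h - 7)/(h + 4)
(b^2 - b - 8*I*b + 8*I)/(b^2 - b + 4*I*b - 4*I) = (b - 8*I)/(b + 4*I)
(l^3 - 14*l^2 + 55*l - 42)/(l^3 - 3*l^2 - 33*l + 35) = (l - 6)/(l + 5)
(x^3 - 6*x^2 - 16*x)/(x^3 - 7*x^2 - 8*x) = (x + 2)/(x + 1)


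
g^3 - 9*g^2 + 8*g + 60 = (g - 6)*(g - 5)*(g + 2)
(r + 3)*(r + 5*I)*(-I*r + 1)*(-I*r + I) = -r^4 - 2*r^3 - 6*I*r^3 + 8*r^2 - 12*I*r^2 + 10*r + 18*I*r - 15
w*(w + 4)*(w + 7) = w^3 + 11*w^2 + 28*w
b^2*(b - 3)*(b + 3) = b^4 - 9*b^2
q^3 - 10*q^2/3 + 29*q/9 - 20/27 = (q - 5/3)*(q - 4/3)*(q - 1/3)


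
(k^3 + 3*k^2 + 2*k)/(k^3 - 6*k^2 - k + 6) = k*(k + 2)/(k^2 - 7*k + 6)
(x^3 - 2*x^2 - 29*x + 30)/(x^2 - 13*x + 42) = (x^2 + 4*x - 5)/(x - 7)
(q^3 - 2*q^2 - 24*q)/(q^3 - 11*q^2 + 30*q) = (q + 4)/(q - 5)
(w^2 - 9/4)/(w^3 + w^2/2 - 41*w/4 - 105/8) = 2*(2*w - 3)/(4*w^2 - 4*w - 35)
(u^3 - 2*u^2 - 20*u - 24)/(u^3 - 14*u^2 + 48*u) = (u^2 + 4*u + 4)/(u*(u - 8))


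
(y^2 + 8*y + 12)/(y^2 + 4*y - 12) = (y + 2)/(y - 2)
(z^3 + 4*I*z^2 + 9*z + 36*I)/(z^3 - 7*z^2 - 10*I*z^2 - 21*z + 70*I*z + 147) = (z^2 + 7*I*z - 12)/(z^2 - 7*z*(1 + I) + 49*I)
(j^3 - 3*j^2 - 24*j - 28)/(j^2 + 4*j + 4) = j - 7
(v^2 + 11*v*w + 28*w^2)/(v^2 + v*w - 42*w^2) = (v + 4*w)/(v - 6*w)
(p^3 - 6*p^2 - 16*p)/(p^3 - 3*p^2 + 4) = p*(p^2 - 6*p - 16)/(p^3 - 3*p^2 + 4)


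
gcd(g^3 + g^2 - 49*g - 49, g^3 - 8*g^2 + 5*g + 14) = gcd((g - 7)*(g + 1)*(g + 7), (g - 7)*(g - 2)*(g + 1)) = g^2 - 6*g - 7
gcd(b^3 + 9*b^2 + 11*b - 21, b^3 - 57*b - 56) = b + 7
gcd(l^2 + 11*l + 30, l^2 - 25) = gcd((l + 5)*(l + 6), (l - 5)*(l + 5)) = l + 5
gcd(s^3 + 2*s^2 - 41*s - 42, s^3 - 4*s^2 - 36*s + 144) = s - 6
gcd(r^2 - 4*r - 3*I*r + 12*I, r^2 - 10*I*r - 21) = r - 3*I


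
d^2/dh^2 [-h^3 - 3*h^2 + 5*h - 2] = -6*h - 6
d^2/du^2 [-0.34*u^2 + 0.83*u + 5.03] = -0.680000000000000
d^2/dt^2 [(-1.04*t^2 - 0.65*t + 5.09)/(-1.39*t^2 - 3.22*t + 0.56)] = (-6.79793400000001*t^3 - 54.149118*t^2 - 133.655172*t - 110.477976)/(2.685619*t^6 + 18.664086*t^5 + 39.9903*t^4 + 18.34756*t^3 - 16.1112*t^2 + 3.029376*t - 0.175616)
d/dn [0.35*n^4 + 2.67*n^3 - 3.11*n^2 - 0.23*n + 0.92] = 1.4*n^3 + 8.01*n^2 - 6.22*n - 0.23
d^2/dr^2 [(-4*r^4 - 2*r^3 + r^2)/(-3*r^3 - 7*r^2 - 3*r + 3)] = 2*(109*r^6 + 306*r^5 - 9*r^4 - 270*r^3 + 99*r^2 + 54*r - 9)/(27*r^9 + 189*r^8 + 522*r^7 + 640*r^6 + 144*r^5 - 414*r^4 - 270*r^3 + 108*r^2 + 81*r - 27)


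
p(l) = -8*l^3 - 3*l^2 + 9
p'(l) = -24*l^2 - 6*l = 6*l*(-4*l - 1)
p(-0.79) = 11.07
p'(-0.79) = -10.24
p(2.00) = -67.00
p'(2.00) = -108.00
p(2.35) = -111.39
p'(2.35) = -146.64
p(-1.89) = 52.29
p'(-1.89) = -74.39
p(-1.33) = 22.51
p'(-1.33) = -34.47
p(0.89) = 0.98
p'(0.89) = -24.35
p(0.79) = 3.18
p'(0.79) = -19.72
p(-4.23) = 560.82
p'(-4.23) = -404.05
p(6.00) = -1827.00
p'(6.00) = -900.00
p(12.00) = -14247.00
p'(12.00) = -3528.00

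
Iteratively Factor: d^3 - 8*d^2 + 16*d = (d - 4)*(d^2 - 4*d) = (d - 4)^2*(d)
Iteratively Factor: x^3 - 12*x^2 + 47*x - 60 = (x - 4)*(x^2 - 8*x + 15) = (x - 5)*(x - 4)*(x - 3)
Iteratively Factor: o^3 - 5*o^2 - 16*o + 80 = (o + 4)*(o^2 - 9*o + 20) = (o - 5)*(o + 4)*(o - 4)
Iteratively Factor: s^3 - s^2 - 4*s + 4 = (s - 1)*(s^2 - 4) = (s - 1)*(s + 2)*(s - 2)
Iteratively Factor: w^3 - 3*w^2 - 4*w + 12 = (w - 3)*(w^2 - 4) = (w - 3)*(w + 2)*(w - 2)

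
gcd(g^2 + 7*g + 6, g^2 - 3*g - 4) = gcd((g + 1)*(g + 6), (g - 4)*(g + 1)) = g + 1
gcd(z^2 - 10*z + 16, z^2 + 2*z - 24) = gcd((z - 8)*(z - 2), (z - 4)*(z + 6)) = 1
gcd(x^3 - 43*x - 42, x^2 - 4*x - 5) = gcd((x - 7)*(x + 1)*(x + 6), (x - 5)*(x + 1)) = x + 1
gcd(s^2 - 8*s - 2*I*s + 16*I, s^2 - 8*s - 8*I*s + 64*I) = s - 8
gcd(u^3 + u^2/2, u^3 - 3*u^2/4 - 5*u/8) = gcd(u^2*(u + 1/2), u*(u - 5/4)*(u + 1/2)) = u^2 + u/2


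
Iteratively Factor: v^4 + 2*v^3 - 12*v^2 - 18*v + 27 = (v + 3)*(v^3 - v^2 - 9*v + 9) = (v - 3)*(v + 3)*(v^2 + 2*v - 3) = (v - 3)*(v - 1)*(v + 3)*(v + 3)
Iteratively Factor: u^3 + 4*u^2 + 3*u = (u + 1)*(u^2 + 3*u) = u*(u + 1)*(u + 3)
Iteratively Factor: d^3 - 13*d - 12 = (d - 4)*(d^2 + 4*d + 3) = (d - 4)*(d + 1)*(d + 3)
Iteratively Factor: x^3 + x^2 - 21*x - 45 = (x + 3)*(x^2 - 2*x - 15) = (x - 5)*(x + 3)*(x + 3)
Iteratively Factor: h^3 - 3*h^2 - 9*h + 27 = (h - 3)*(h^2 - 9) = (h - 3)^2*(h + 3)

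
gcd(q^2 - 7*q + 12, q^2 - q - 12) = q - 4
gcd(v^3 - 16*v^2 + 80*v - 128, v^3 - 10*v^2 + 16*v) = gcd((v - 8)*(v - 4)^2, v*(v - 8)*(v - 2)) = v - 8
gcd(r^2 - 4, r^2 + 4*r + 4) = r + 2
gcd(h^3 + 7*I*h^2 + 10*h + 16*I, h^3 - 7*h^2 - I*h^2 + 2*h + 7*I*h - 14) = h^2 - I*h + 2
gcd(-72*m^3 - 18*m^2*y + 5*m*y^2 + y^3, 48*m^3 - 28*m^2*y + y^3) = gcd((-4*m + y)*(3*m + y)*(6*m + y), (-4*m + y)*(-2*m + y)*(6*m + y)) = -24*m^2 + 2*m*y + y^2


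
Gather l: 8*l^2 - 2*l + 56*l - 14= 8*l^2 + 54*l - 14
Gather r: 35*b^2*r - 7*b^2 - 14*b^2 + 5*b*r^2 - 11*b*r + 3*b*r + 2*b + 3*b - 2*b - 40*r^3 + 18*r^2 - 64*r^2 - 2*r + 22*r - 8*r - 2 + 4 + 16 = -21*b^2 + 3*b - 40*r^3 + r^2*(5*b - 46) + r*(35*b^2 - 8*b + 12) + 18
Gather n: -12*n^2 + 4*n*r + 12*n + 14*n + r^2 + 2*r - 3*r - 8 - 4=-12*n^2 + n*(4*r + 26) + r^2 - r - 12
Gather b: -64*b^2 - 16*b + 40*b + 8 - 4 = -64*b^2 + 24*b + 4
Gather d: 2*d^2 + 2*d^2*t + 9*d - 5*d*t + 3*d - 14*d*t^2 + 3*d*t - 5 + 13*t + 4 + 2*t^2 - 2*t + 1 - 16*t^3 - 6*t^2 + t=d^2*(2*t + 2) + d*(-14*t^2 - 2*t + 12) - 16*t^3 - 4*t^2 + 12*t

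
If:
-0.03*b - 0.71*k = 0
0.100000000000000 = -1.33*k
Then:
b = 1.78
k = -0.08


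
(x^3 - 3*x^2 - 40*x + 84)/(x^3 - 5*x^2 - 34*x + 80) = (x^2 - x - 42)/(x^2 - 3*x - 40)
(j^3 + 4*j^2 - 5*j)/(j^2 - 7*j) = (j^2 + 4*j - 5)/(j - 7)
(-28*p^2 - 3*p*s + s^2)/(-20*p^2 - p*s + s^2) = (7*p - s)/(5*p - s)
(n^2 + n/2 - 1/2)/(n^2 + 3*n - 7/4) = 2*(n + 1)/(2*n + 7)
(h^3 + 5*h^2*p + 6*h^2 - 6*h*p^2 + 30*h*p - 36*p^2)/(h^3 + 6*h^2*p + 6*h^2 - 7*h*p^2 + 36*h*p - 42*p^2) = (h + 6*p)/(h + 7*p)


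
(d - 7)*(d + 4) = d^2 - 3*d - 28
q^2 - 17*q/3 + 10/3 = (q - 5)*(q - 2/3)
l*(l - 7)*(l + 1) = l^3 - 6*l^2 - 7*l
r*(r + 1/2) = r^2 + r/2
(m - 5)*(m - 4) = m^2 - 9*m + 20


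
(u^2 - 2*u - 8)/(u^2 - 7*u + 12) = (u + 2)/(u - 3)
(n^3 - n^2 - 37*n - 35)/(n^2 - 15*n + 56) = (n^2 + 6*n + 5)/(n - 8)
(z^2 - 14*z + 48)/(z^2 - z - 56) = (z - 6)/(z + 7)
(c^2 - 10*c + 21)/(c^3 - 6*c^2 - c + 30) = (c - 7)/(c^2 - 3*c - 10)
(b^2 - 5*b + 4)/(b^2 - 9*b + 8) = (b - 4)/(b - 8)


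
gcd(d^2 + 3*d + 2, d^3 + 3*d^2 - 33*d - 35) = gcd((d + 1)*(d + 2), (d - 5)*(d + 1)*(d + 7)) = d + 1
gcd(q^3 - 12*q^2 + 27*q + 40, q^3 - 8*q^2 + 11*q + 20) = q^2 - 4*q - 5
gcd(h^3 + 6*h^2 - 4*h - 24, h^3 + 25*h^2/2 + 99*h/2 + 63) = h + 6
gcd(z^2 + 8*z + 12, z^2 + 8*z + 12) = z^2 + 8*z + 12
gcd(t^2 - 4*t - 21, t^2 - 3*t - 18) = t + 3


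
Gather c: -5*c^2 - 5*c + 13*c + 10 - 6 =-5*c^2 + 8*c + 4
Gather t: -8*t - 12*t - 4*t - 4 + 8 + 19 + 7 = 30 - 24*t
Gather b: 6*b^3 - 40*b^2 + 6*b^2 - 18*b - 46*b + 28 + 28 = 6*b^3 - 34*b^2 - 64*b + 56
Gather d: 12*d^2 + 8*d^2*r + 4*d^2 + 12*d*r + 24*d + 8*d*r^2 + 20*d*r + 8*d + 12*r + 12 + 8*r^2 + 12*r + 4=d^2*(8*r + 16) + d*(8*r^2 + 32*r + 32) + 8*r^2 + 24*r + 16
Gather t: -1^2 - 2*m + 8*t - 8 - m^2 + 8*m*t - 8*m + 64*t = -m^2 - 10*m + t*(8*m + 72) - 9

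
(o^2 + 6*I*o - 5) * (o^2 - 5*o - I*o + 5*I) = o^4 - 5*o^3 + 5*I*o^3 + o^2 - 25*I*o^2 - 5*o + 5*I*o - 25*I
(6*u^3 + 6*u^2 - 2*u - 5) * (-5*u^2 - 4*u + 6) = -30*u^5 - 54*u^4 + 22*u^3 + 69*u^2 + 8*u - 30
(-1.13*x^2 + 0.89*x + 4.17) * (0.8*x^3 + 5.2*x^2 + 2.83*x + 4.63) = -0.904*x^5 - 5.164*x^4 + 4.7661*x^3 + 18.9708*x^2 + 15.9218*x + 19.3071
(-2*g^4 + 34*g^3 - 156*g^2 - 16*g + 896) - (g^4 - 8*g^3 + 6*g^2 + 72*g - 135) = -3*g^4 + 42*g^3 - 162*g^2 - 88*g + 1031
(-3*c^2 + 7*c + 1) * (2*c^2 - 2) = -6*c^4 + 14*c^3 + 8*c^2 - 14*c - 2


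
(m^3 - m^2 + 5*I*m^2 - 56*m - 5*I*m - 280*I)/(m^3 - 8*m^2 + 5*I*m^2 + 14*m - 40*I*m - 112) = (m^2 + m*(7 + 5*I) + 35*I)/(m^2 + 5*I*m + 14)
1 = 1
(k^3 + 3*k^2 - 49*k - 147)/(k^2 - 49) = k + 3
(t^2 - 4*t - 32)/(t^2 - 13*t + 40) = (t + 4)/(t - 5)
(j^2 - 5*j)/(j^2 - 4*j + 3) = j*(j - 5)/(j^2 - 4*j + 3)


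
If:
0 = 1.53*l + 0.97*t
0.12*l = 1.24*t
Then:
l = 0.00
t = 0.00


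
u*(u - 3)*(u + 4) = u^3 + u^2 - 12*u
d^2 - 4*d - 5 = (d - 5)*(d + 1)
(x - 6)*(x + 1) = x^2 - 5*x - 6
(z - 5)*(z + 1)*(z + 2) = z^3 - 2*z^2 - 13*z - 10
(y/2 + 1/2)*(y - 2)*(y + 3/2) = y^3/2 + y^2/4 - 7*y/4 - 3/2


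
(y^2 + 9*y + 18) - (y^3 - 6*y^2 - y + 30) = -y^3 + 7*y^2 + 10*y - 12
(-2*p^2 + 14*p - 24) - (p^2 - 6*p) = -3*p^2 + 20*p - 24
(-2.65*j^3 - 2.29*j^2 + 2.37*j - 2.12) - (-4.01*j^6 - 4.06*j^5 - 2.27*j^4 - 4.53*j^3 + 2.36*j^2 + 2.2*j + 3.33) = 4.01*j^6 + 4.06*j^5 + 2.27*j^4 + 1.88*j^3 - 4.65*j^2 + 0.17*j - 5.45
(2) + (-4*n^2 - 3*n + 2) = -4*n^2 - 3*n + 4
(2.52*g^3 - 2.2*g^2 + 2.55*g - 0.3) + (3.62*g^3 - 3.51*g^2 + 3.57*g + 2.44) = 6.14*g^3 - 5.71*g^2 + 6.12*g + 2.14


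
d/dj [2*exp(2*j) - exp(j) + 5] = (4*exp(j) - 1)*exp(j)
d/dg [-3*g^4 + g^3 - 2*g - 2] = -12*g^3 + 3*g^2 - 2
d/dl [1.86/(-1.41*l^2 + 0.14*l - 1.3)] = (5.2452*l - 0.2604)/(1.41*l^2 - 0.14*l + 1.3)^2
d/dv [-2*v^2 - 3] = -4*v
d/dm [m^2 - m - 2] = 2*m - 1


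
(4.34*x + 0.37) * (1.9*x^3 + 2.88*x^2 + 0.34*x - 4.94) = 8.246*x^4 + 13.2022*x^3 + 2.5412*x^2 - 21.3138*x - 1.8278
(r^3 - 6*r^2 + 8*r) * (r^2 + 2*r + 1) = r^5 - 4*r^4 - 3*r^3 + 10*r^2 + 8*r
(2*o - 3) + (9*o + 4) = 11*o + 1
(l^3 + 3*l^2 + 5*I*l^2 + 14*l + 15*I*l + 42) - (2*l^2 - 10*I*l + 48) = l^3 + l^2 + 5*I*l^2 + 14*l + 25*I*l - 6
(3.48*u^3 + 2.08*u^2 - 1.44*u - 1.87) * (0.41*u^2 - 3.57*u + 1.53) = 1.4268*u^5 - 11.5708*u^4 - 2.6916*u^3 + 7.5565*u^2 + 4.4727*u - 2.8611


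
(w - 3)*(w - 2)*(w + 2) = w^3 - 3*w^2 - 4*w + 12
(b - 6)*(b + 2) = b^2 - 4*b - 12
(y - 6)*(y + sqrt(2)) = y^2 - 6*y + sqrt(2)*y - 6*sqrt(2)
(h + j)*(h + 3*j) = h^2 + 4*h*j + 3*j^2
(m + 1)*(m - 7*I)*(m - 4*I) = m^3 + m^2 - 11*I*m^2 - 28*m - 11*I*m - 28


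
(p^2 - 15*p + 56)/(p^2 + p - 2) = (p^2 - 15*p + 56)/(p^2 + p - 2)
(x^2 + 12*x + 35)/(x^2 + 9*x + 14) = (x + 5)/(x + 2)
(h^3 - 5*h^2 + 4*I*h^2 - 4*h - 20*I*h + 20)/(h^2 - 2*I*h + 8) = (h^2 + h*(-5 + 2*I) - 10*I)/(h - 4*I)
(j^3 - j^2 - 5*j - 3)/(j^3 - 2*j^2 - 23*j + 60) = (j^2 + 2*j + 1)/(j^2 + j - 20)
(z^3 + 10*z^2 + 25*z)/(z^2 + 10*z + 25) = z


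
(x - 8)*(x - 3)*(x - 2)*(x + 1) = x^4 - 12*x^3 + 33*x^2 - 2*x - 48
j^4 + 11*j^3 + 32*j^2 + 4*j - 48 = (j - 1)*(j + 2)*(j + 4)*(j + 6)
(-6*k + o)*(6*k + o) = -36*k^2 + o^2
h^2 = h^2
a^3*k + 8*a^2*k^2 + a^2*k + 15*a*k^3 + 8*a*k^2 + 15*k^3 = (a + 3*k)*(a + 5*k)*(a*k + k)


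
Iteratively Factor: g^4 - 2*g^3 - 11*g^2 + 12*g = (g - 1)*(g^3 - g^2 - 12*g) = (g - 1)*(g + 3)*(g^2 - 4*g) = g*(g - 1)*(g + 3)*(g - 4)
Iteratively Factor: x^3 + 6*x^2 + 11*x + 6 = (x + 2)*(x^2 + 4*x + 3) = (x + 1)*(x + 2)*(x + 3)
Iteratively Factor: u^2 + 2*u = (u + 2)*(u)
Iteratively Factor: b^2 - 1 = (b - 1)*(b + 1)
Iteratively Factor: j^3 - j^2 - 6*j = (j - 3)*(j^2 + 2*j) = j*(j - 3)*(j + 2)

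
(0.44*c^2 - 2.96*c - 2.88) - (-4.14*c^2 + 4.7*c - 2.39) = 4.58*c^2 - 7.66*c - 0.49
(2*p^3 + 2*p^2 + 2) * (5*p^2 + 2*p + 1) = 10*p^5 + 14*p^4 + 6*p^3 + 12*p^2 + 4*p + 2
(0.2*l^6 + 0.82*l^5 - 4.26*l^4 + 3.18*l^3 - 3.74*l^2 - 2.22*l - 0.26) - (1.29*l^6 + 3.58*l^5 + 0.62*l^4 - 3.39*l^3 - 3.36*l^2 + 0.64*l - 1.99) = -1.09*l^6 - 2.76*l^5 - 4.88*l^4 + 6.57*l^3 - 0.38*l^2 - 2.86*l + 1.73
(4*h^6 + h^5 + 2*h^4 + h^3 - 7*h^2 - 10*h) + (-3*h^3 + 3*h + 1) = 4*h^6 + h^5 + 2*h^4 - 2*h^3 - 7*h^2 - 7*h + 1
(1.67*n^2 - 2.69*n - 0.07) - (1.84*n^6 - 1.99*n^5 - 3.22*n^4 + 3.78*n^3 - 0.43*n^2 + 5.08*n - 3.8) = -1.84*n^6 + 1.99*n^5 + 3.22*n^4 - 3.78*n^3 + 2.1*n^2 - 7.77*n + 3.73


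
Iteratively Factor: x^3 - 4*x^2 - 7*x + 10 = (x - 1)*(x^2 - 3*x - 10) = (x - 1)*(x + 2)*(x - 5)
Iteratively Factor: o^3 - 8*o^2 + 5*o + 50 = (o - 5)*(o^2 - 3*o - 10) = (o - 5)^2*(o + 2)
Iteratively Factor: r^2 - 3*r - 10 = (r - 5)*(r + 2)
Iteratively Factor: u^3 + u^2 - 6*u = (u)*(u^2 + u - 6) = u*(u - 2)*(u + 3)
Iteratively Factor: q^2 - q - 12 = (q + 3)*(q - 4)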